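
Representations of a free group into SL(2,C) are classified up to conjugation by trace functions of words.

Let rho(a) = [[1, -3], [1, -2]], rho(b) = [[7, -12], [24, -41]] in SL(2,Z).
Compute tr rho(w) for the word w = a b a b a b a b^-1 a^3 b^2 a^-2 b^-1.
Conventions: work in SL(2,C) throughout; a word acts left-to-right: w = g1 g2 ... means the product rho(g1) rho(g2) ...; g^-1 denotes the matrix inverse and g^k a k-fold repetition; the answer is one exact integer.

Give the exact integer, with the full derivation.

rho(a) = [[1, -3], [1, -2]]
... * rho(b) = [[7, -12], [24, -41]]  ->  [[-65, 111], [-41, 70]]
... * rho(a) = [[1, -3], [1, -2]]  ->  [[46, -27], [29, -17]]
... * rho(b) = [[7, -12], [24, -41]]  ->  [[-326, 555], [-205, 349]]
... * rho(a) = [[1, -3], [1, -2]]  ->  [[229, -132], [144, -83]]
... * rho(b) = [[7, -12], [24, -41]]  ->  [[-1565, 2664], [-984, 1675]]
... * rho(a) = [[1, -3], [1, -2]]  ->  [[1099, -633], [691, -398]]
... * rho(b^-1) = [[-41, 12], [-24, 7]]  ->  [[-29867, 8757], [-18779, 5506]]
... * rho(a) = [[1, -3], [1, -2]]  ->  [[-21110, 72087], [-13273, 45325]]
... * rho(a) = [[1, -3], [1, -2]]  ->  [[50977, -80844], [32052, -50831]]
... * rho(a) = [[1, -3], [1, -2]]  ->  [[-29867, 8757], [-18779, 5506]]
... * rho(b) = [[7, -12], [24, -41]]  ->  [[1099, -633], [691, -398]]
... * rho(b) = [[7, -12], [24, -41]]  ->  [[-7499, 12765], [-4715, 8026]]
... * rho(a^-1) = [[-2, 3], [-1, 1]]  ->  [[2233, -9732], [1404, -6119]]
... * rho(a^-1) = [[-2, 3], [-1, 1]]  ->  [[5266, -3033], [3311, -1907]]
... * rho(b^-1) = [[-41, 12], [-24, 7]]  ->  [[-143114, 41961], [-89983, 26383]]
tr = -143114 + 26383 = -116731

-116731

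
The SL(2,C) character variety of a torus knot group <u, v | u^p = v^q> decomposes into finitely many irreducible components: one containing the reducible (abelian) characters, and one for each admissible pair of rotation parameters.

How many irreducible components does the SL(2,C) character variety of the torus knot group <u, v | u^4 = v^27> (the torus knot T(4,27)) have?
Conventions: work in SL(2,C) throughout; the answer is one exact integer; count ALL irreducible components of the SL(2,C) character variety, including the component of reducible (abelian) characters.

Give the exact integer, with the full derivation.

40

For T(4,27): irreducibility forces the central element u^4 = v^27 to one of +I, -I.
On an irreducible component, tr(u) is locked at 2*cos(pi*alpha/4) for some alpha in 1..3, and tr(v) at 2*cos(pi*beta/27) for some beta in 1..26.
Consistency of u^4 = (-1)^alpha I with v^27 = (-1)^beta I forces alpha = beta (mod 2).
count pairs: odd alpha (2 choices) x odd beta (13), plus even alpha (1) x even beta (13): 2*13 + 1*13 = 39.
components with irreducible characters: 39; plus the single component of reducible (abelian) characters: total 40.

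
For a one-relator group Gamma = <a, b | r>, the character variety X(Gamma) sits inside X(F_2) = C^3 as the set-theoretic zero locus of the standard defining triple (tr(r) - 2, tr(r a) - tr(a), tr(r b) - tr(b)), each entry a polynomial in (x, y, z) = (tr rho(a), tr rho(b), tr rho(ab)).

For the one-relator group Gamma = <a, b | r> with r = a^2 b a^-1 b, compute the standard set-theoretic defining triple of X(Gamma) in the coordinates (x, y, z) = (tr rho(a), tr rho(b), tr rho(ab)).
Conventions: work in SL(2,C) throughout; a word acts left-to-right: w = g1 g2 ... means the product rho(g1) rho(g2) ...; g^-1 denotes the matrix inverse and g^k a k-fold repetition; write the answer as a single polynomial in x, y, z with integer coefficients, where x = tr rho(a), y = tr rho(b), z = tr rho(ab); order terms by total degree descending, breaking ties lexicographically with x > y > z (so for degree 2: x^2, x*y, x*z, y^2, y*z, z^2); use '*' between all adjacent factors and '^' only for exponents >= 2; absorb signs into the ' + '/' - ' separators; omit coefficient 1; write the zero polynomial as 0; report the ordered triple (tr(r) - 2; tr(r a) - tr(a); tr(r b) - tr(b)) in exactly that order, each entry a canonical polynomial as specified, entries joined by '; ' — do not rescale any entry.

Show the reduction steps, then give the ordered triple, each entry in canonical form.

x^2*y*z - x^3 - x*y^2 - x*z^2 + y*z + 3*x - 2; x^3*y*z - x^4 - x^2*y^2 - x^2*z^2 + 4*x^2 + z^2 - x - 2; x^2*y^2*z - x^3*y - x*y^3 - x*y*z^2 + y^2*z + 3*x*y - y - z

reduce: trace(b^2 a) = trace(b) trace(a b) - trace(a) = y*z - x
so trace(b^2) = trace(b) trace(b) - trace(1) = y^2 - 2
trace(b a^2 b) = trace(a) trace(b^2 a) - trace(b^2) = x*y*z - x^2 - y^2 + 2
trace(b a b a) = trace(a b) trace(a b) - trace(1) = z^2 - 2
so trace(b a^2 b a) = trace(a) trace(b a b a) - trace(b a b) = x*z^2 - y*z - x
reduce: trace(a^2 b a^-1 b) = trace(b a^2 b) trace(a) - trace(b a^2 b a) = x^2*y*z - x^3 - x*y^2 - x*z^2 + y*z + 3*x
reduce: trace(a b a) = trace(a) trace(b a) - trace(b) = x*z - y
trace(a^3 b) = trace(a) trace(a b a) - trace(a b) = x^2*z - x*y - z
trace(a^2) = trace(a) trace(a) - trace(1) = x^2 - 2
so trace(a^3) = trace(a) trace(a^2) - trace(a) = x^3 - 3*x
trace(b a^3 b) = trace(b) trace(a^3 b) - trace(a^3) = x^2*y*z - x^3 - x*y^2 - y*z + 3*x
so trace(b a^3 b a) = trace(a) trace(a b a b a) - trace(a b a b) = x^2*z^2 - x*y*z - x^2 - z^2 + 2
so trace(a^2 b a^-1 b a) = trace(b a^3 b) trace(a) - trace(b a^3 b a) = x^3*y*z - x^4 - x^2*y^2 - x^2*z^2 + 4*x^2 + z^2 - 2
so trace(b^3 a) = trace(b) trace(b a b) - trace(b a)  (reduce the b square) = y^2*z - x*y - z
so trace(b^3) = trace(b) trace(b^2) - trace(b)  (reduce the b square) = y^3 - 3*y
trace(b^2 a^2 b) = trace(a) trace(b^3 a) - trace(b^3)  (reduce the a square) = x*y^2*z - x^2*y - y^3 - x*z + 3*y
trace(b a b^2 a) = trace(b) trace(a b a b) - trace(a b a)  (reduce the b square) = y*z^2 - x*z - y
so trace(b^2 a^2 b a) = trace(a) trace(b a b^2 a) - trace(b a b^2)  (reduce the a square) = x*y*z^2 - x^2*z - y^2*z + z
so trace(a^2 b a^-1 b^2) = trace(b^2 a^2 b) trace(a) - trace(b^2 a^2 b a)  (eliminate a^-1) = x^2*y^2*z - x^3*y - x*y^3 - x*y*z^2 + y^2*z + 3*x*y - z
assemble the triple (trace(r) - 2; trace(r a) - x; trace(r b) - y)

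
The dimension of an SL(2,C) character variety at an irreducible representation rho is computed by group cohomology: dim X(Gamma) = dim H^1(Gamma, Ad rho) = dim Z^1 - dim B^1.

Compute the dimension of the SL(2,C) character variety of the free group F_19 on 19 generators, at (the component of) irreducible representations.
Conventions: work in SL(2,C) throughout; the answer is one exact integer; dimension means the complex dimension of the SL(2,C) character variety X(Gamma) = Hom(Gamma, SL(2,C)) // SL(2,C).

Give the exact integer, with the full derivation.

Gamma = F_19 has 19 generators and no relators.
A cocycle picks one sl_2 vector per generator freely, giving dim Z^1 = 3*19 = 57.
Irreducibility makes the coboundary map sl_2 -> Z^1 injective (trivial centralizer), so dim B^1 = 3.
Therefore dim X = 57 - 3 = 54.

54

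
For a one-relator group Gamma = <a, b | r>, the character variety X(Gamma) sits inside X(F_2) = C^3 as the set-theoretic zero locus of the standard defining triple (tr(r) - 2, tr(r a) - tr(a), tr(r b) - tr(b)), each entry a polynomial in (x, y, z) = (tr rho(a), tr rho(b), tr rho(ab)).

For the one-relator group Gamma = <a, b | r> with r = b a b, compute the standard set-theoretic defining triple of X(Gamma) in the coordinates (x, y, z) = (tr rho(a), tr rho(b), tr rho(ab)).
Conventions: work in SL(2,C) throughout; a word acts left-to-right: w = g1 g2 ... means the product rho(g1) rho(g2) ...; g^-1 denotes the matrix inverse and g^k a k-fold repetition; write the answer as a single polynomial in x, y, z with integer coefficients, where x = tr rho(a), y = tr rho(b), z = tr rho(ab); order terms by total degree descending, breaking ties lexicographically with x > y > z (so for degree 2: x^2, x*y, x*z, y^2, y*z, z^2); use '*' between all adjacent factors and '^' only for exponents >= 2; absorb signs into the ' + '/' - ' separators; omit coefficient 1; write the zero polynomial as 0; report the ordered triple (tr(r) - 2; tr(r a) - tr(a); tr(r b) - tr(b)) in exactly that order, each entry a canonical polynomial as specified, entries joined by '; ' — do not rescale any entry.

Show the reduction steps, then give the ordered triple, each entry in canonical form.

apply: trace(b a b) = trace(b) trace(a b) - trace(a) = y*z - x
trace(b a b a) = trace(a b) trace(a b) - trace(1)  (split on a) = z^2 - 2
use: trace(b a b^2) = trace(b) trace(a b^2) - trace(a b)  (reduce the b square) = y^2*z - x*y - z
assemble the triple (trace(r) - 2; trace(r a) - x; trace(r b) - y)

y*z - x - 2; z^2 - x - 2; y^2*z - x*y - y - z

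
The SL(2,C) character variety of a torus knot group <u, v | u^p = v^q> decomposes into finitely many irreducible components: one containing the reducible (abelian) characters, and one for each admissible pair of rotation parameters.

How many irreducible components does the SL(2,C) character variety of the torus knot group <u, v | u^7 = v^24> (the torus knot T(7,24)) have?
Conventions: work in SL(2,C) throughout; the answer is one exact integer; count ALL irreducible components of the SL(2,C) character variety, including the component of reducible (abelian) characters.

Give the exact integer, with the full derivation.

Gamma = < u, v | u^7 = v^24 > (torus knot T(7,24)); the central element u^7 = v^24 acts as +I or -I in any irreducible SL(2,C) representation.
On an irreducible component, tr(u) is locked at 2*cos(pi*alpha/7) for some alpha in 1..6, and tr(v) at 2*cos(pi*beta/24) for some beta in 1..23.
Consistency of u^7 = (-1)^alpha I with v^24 = (-1)^beta I forces alpha = beta (mod 2).
Counting: 3 odd alphas x 12 odd betas + 3 even alphas x 11 even betas = 36 + 33 = 69.
That is 69 components of irreducible characters, and with the reducible (abelian) component the total is 70.

70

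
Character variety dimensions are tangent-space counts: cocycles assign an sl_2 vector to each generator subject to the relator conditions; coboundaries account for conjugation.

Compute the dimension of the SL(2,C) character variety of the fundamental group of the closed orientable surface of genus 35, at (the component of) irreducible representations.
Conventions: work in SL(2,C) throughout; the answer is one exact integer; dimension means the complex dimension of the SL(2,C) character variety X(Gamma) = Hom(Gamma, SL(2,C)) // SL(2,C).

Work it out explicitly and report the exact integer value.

204

The genus-35 surface group: 2g = 70 generators, one relator prod [a_i, b_i].
Before the relator condition, cocycle space has dim 3*70 = 210.
H^2 = coker(d_2) is dual to H^0 = 0 at irreducible rho (Poincare duality), so d_2 is onto: dim Z^1 = 207.
As always at irreducible rho, dim B^1 = 3.
Hence dim X = 207 - 3 = 204.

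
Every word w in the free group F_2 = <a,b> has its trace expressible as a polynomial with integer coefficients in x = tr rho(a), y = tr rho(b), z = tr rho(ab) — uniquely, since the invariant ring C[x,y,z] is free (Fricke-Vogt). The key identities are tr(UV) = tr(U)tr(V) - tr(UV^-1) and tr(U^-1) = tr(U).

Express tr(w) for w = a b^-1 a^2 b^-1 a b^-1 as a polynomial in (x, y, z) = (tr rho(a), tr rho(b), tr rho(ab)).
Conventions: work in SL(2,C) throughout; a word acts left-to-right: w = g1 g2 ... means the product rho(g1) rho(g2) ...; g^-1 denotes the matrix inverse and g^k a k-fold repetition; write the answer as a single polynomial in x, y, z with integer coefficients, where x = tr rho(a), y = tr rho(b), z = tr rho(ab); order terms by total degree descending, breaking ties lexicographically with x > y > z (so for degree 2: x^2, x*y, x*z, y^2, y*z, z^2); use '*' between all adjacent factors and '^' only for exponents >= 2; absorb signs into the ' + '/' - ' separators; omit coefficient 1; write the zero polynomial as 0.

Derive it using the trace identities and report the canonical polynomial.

x^4*y^3 - 3*x^3*y^2*z - x^2*y^3 + 3*x^2*y*z^2 + 2*x*y^2*z - x*z^3 - 2*x^2*y - y*z^2 + 2*x*z + y

tr(a^2) = tr(a) * tr(a) - tr(1)   [square of a] = x^2 - 2
tr(a^3) = tr(a) * tr(a^2) - tr(a)   [square of a] = x^3 - 3*x
tr(a^4) = tr(a) * tr(a^3) - tr(a^2)   [square of a] = x^4 - 4*x^2 + 2
tr(a b a) = tr(a) * tr(b a) - tr(b)   [square of a] = x*z - y
tr(a^2 b a) = tr(a) * tr(a b a) - tr(a b)   [square of a] = x^2*z - x*y - z
tr(a^4 b) = tr(a) * tr(a^2 b a) - tr(a^2 b)   [square of a] = x^3*z - x^2*y - 2*x*z + y
tr(a b^-1 a^3) = tr(a^4) * tr(b) - tr(a^4 b)   [inverse elimination on b] = x^4*y - x^3*z - 3*x^2*y + 2*x*z + y
tr(b a b a) = tr(b a) * tr(b a) - tr(1)   [split at a repeated b] = z^2 - 2
tr(b a b) = tr(b) * tr(a b) - tr(a)   [square of b] = y*z - x
tr(b a b a^2) = tr(a) * tr(b a b a) - tr(b a b)   [square of a] = x*z^2 - y*z - x
tr(a^3 b a b) = tr(a) * tr(b a b a^2) - tr(b a b a)   [square of a] = x^2*z^2 - x*y*z - x^2 - z^2 + 2
tr(a b^-1 a^3 b) = tr(a^3 b a) * tr(b) - tr(a^3 b a b)   [inverse elimination on b] = x^3*y*z - x^2*y^2 - x^2*z^2 - x*y*z + x^2 + y^2 + z^2 - 2
tr(a^2 b^-1 a b^-1 a) = tr(a b^-1 a^3) * tr(b) - tr(a b^-1 a^3 b)   [inverse elimination on b] = x^4*y^2 - 2*x^3*y*z - 2*x^2*y^2 + x^2*z^2 + 3*x*y*z - x^2 - z^2 + 2
tr(b a^2 b) = tr(b) * tr(a^2 b) - tr(a^2)   [square of b] = x*y*z - x^2 - y^2 + 2
tr(a^2 b a^2 b) = tr(a) * tr(b a^2 b a) - tr(b a^2 b)   [square of a] = x^2*z^2 - 2*x*y*z + y^2 - 2
tr(a b a^2 b^-1 a) = tr(a^2 b a^2) * tr(b) - tr(a^2 b a^2 b)   [inverse elimination on b] = x^3*y*z - x^2*y^2 - x^2*z^2 + 2
tr(b a b a b a) = tr(a b a b) * tr(a b) - tr(b a)   [split at a repeated a] = z^3 - 3*z
tr(b a b a b) = tr(b) * tr(a b a b) - tr(a b a)   [square of b] = y*z^2 - x*z - y
tr(a b a b a^2 b) = tr(a) * tr(b a b a b a) - tr(b a b a b)   [square of a] = x*z^3 - y*z^2 - 2*x*z + y
tr(a b a^2 b^-1 a b) = tr(a b a b a^2) * tr(b) - tr(a b a b a^2 b)   [inverse elimination on b] = x^2*y*z^2 - x*y^2*z - x*z^3 - x^2*y + 2*x*z + y
tr(a^2 b^-1 a b^-1 a b) = tr(a b a^2 b^-1 a) * tr(b) - tr(a b a^2 b^-1 a b)   [inverse elimination on b] = x^3*y^2*z - x^2*y^3 - 2*x^2*y*z^2 + x*y^2*z + x*z^3 + x^2*y - 2*x*z + y
tr(a b^-1 a^2 b^-1 a b^-1) = tr(a^2 b^-1 a b^-1 a) * tr(b) - tr(a^2 b^-1 a b^-1 a b)   [inverse elimination on b] = x^4*y^3 - 3*x^3*y^2*z - x^2*y^3 + 3*x^2*y*z^2 + 2*x*y^2*z - x*z^3 - 2*x^2*y - y*z^2 + 2*x*z + y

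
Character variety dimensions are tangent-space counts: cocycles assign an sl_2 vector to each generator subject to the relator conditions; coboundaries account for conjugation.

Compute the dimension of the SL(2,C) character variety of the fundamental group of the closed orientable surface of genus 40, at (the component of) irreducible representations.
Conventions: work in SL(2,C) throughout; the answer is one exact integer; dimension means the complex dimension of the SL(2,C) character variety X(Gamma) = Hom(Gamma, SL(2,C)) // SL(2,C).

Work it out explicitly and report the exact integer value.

234

Gamma = pi_1(Sigma_40) = < a_1, b_1, ..., a_40, b_40 | prod [a_i, b_i] > has 2g = 80 generators and 1 relator.
Before the relator condition, cocycle space has dim 3*80 = 240.
At an irreducible rho, H^2 = coker(d_2) vanishes (Poincare duality: H^2 is dual to H^0 = invariants = 0), so d_2 is surjective onto sl_2 and dim Z^1 = 240 - 3 = 237.
dim B^1 = 3 (coboundaries, injective at irreducible rho).
Hence dim X = 237 - 3 = 234.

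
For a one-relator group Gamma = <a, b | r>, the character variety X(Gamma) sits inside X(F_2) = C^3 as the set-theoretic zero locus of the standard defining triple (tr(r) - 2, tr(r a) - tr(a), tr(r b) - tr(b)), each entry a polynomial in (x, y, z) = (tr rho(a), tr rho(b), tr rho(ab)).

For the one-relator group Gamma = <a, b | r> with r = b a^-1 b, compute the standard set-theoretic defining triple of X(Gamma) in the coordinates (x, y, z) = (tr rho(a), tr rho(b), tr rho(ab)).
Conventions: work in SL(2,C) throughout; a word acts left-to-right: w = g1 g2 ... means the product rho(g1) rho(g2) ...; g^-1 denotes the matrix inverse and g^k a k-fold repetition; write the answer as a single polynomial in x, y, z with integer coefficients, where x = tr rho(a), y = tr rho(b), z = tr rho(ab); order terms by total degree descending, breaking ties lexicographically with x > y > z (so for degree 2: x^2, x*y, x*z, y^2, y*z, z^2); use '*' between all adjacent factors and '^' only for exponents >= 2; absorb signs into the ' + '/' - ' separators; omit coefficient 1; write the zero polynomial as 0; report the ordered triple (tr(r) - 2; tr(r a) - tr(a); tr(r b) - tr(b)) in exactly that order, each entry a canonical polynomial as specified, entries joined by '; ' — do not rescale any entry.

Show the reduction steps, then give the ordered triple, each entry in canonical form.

x*y^2 - y*z - x - 2; x*y*z - x^2 - z^2 - x + 2; x*y^3 - y^2*z - 2*x*y - y + z

tr(b^2) = tr(b) tr(b) - tr(1) = y^2 - 2
tr(b^2 a) = tr(b) tr(a b) - tr(a) = y*z - x
tr(b a^-1 b) = tr(b^2) tr(a) - tr(b^2 a) = x*y^2 - y*z - x
tr(b a b a) = tr(a b) tr(a b) - tr(1) = z^2 - 2
tr(b a^-1 b a) = tr(b a b) tr(a) - tr(b a b a) = x*y*z - x^2 - z^2 + 2
tr(b^3) = tr(b) tr(b^2) - tr(b)  (reduce the b square) = y^3 - 3*y
tr(b^3 a) = tr(b) tr(b a b) - tr(b a)  (reduce the b square) = y^2*z - x*y - z
tr(b a^-1 b^2) = tr(b^3) tr(a) - tr(b^3 a)  (eliminate a^-1) = x*y^3 - y^2*z - 2*x*y + z
assemble the triple (tr(r) - 2; tr(r a) - x; tr(r b) - y)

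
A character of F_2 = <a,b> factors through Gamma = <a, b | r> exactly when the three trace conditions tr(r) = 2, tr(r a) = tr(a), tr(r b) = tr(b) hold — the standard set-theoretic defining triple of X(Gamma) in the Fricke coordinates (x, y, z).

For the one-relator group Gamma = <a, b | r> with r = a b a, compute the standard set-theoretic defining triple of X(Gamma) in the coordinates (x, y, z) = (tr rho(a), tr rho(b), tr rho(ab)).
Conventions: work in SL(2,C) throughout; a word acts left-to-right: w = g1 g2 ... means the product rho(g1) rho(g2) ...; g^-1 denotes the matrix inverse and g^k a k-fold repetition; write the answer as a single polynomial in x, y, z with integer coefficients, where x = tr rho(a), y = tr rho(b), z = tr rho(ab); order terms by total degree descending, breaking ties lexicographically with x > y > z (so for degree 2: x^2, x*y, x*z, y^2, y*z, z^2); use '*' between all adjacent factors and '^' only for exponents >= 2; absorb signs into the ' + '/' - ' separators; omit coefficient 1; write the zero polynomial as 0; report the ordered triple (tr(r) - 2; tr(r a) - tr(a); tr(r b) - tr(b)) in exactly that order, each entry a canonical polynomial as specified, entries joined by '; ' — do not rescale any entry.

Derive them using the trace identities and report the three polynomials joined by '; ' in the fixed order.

and trace(a b a) = trace(a)*trace(b a) - trace(b)  (reduce the a square) = x*z - y
trace(a b a^2) = trace(a)*trace(b a^2) - trace(b a)  (reduce the a square) = x^2*z - x*y - z
trace(a b a b) = trace(a b)*trace(a b) - trace(1)   [split at a repeated a] = z^2 - 2
assemble the triple (trace(r) - 2; trace(r a) - x; trace(r b) - y)

x*z - y - 2; x^2*z - x*y - x - z; z^2 - y - 2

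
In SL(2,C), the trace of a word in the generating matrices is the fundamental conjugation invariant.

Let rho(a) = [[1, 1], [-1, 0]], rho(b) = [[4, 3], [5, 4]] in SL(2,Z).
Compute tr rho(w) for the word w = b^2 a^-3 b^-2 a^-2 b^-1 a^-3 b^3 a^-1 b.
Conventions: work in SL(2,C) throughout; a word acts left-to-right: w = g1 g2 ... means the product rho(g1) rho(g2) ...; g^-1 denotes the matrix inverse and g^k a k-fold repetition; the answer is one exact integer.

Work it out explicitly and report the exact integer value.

rho(b) = [[4, 3], [5, 4]]
... * rho(b) = [[4, 3], [5, 4]]  ->  [[31, 24], [40, 31]]
... * rho(a^-1) = [[0, -1], [1, 1]]  ->  [[24, -7], [31, -9]]
... * rho(a^-1) = [[0, -1], [1, 1]]  ->  [[-7, -31], [-9, -40]]
... * rho(a^-1) = [[0, -1], [1, 1]]  ->  [[-31, -24], [-40, -31]]
... * rho(b^-1) = [[4, -3], [-5, 4]]  ->  [[-4, -3], [-5, -4]]
... * rho(b^-1) = [[4, -3], [-5, 4]]  ->  [[-1, 0], [0, -1]]
... * rho(a^-1) = [[0, -1], [1, 1]]  ->  [[0, 1], [-1, -1]]
... * rho(a^-1) = [[0, -1], [1, 1]]  ->  [[1, 1], [-1, 0]]
... * rho(b^-1) = [[4, -3], [-5, 4]]  ->  [[-1, 1], [-4, 3]]
... * rho(a^-1) = [[0, -1], [1, 1]]  ->  [[1, 2], [3, 7]]
... * rho(a^-1) = [[0, -1], [1, 1]]  ->  [[2, 1], [7, 4]]
... * rho(a^-1) = [[0, -1], [1, 1]]  ->  [[1, -1], [4, -3]]
... * rho(b) = [[4, 3], [5, 4]]  ->  [[-1, -1], [1, 0]]
... * rho(b) = [[4, 3], [5, 4]]  ->  [[-9, -7], [4, 3]]
... * rho(b) = [[4, 3], [5, 4]]  ->  [[-71, -55], [31, 24]]
... * rho(a^-1) = [[0, -1], [1, 1]]  ->  [[-55, 16], [24, -7]]
... * rho(b) = [[4, 3], [5, 4]]  ->  [[-140, -101], [61, 44]]
tr = -140 + 44 = -96

-96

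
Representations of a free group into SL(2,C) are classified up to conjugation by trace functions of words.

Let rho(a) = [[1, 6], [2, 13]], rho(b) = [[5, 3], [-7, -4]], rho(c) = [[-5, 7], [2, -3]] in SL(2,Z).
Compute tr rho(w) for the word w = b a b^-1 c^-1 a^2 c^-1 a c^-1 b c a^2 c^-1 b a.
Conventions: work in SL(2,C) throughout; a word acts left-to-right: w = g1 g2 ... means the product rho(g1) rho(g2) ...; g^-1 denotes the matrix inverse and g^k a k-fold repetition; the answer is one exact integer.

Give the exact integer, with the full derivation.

-876764394778108

rho(b) = [[5, 3], [-7, -4]]
... * rho(a) = [[1, 6], [2, 13]]  ->  [[11, 69], [-15, -94]]
... * rho(b^-1) = [[-4, -3], [7, 5]]  ->  [[439, 312], [-598, -425]]
... * rho(c^-1) = [[-3, -7], [-2, -5]]  ->  [[-1941, -4633], [2644, 6311]]
... * rho(a) = [[1, 6], [2, 13]]  ->  [[-11207, -71875], [15266, 97907]]
... * rho(a) = [[1, 6], [2, 13]]  ->  [[-154957, -1001617], [211080, 1364387]]
... * rho(c^-1) = [[-3, -7], [-2, -5]]  ->  [[2468105, 6092784], [-3362014, -8299495]]
... * rho(a) = [[1, 6], [2, 13]]  ->  [[14653673, 94014822], [-19961004, -128065519]]
... * rho(c^-1) = [[-3, -7], [-2, -5]]  ->  [[-231990663, -572649821], [316014050, 780054623]]
... * rho(b) = [[5, 3], [-7, -4]]  ->  [[2848595432, 1594627295], [-3880312111, -2172176342]]
... * rho(c) = [[-5, 7], [2, -3]]  ->  [[-11053722570, 15156286139], [15057207871, -20645655751]]
... * rho(a) = [[1, 6], [2, 13]]  ->  [[19258849708, 130709384387], [-26234103631, -178050277537]]
... * rho(a) = [[1, 6], [2, 13]]  ->  [[280677618482, 1814775095279], [-382334658705, -2472058229767]]
... * rho(c^-1) = [[-3, -7], [-2, -5]]  ->  [[-4471583046004, -11038618805769], [6091120435649, 15036633759770]]
... * rho(b) = [[5, 3], [-7, -4]]  ->  [[54912416410363, 30739726085064], [-74800834140145, -41873173732133]]
... * rho(a) = [[1, 6], [2, 13]]  ->  [[116391868580491, 729090937568010], [-158547181604411, -993156263358599]]
tr = 116391868580491 + -993156263358599 = -876764394778108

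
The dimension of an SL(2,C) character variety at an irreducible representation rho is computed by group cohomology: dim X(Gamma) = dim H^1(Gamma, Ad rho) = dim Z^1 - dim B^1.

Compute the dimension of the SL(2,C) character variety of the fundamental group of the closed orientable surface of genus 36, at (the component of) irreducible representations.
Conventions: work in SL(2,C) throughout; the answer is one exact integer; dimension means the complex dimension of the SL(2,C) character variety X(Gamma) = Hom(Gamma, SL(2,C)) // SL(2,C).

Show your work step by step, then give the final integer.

The genus-36 surface group: 2g = 72 generators, one relator prod [a_i, b_i].
Unconstrained cocycle data is one sl_2 vector per generator (216 dimensions), cut by the relator condition d_2(z) = 0.
H^2 = coker(d_2) is dual to H^0 = 0 at irreducible rho (Poincare duality), so d_2 is onto: dim Z^1 = 213.
dim B^1 = 3 (coboundaries, injective at irreducible rho).
dim H^1 = 213 - 3 = 210 = dim X.

210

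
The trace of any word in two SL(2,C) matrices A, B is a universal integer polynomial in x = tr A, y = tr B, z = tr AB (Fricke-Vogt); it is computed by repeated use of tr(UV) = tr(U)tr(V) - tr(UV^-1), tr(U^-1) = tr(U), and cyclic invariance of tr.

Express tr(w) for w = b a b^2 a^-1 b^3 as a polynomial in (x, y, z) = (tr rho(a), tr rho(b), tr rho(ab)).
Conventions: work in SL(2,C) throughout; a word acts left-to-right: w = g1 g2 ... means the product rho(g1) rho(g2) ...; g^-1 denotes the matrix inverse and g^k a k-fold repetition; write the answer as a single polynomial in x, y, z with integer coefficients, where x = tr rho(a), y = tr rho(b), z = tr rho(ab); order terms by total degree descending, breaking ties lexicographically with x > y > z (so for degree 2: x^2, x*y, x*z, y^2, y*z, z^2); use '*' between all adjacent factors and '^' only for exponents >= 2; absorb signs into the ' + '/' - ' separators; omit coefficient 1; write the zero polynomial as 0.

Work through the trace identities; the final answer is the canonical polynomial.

trace(b a b) = trace(b) * trace(a b) - trace(a) = y*z - x
next, trace(b a b^2) = trace(b) * trace(b a b) - trace(b a) = y^2*z - x*y - z
and trace(b^3 a b) = trace(b) * trace(b a b^2) - trace(b a b) = y^3*z - x*y^2 - 2*y*z + x
next, trace(b^3 a b^2) = trace(b) * trace(b^3 a b) - trace(b^3 a) = y^4*z - x*y^3 - 3*y^2*z + 2*x*y + z
trace(b^4 a b^2) = trace(b) * trace(b^3 a b^2) - trace(b^3 a b) = y^5*z - x*y^4 - 4*y^3*z + 3*x*y^2 + 3*y*z - x
trace(a b a b) = trace(a b) * trace(a b) - trace(1) = z^2 - 2
trace(a b a) = trace(a) * trace(b a) - trace(b) = x*z - y
trace(a b^2 a b) = trace(b) * trace(a b a b) - trace(a b a) = y*z^2 - x*z - y
next, trace(b^2) = trace(b) * trace(b) - trace(1) = y^2 - 2
trace(a b^2 a) = trace(a) * trace(b^2 a) - trace(b^2) = x*y*z - x^2 - y^2 + 2
trace(a b^2 a b^2) = trace(b) * trace(a b^2 a b) - trace(a b^2 a) = y^2*z^2 - 2*x*y*z + x^2 - 2
next, trace(a b^2 a b^3) = trace(b) * trace(a b^2 a b^2) - trace(a b^2 a b) = y^3*z^2 - 2*x*y^2*z + x^2*y - y*z^2 + x*z - y
trace(b^4 a b^2 a) = trace(b) * trace(a b^2 a b^3) - trace(a b^2 a b^2) = y^4*z^2 - 2*x*y^3*z + x^2*y^2 - 2*y^2*z^2 + 3*x*y*z - x^2 - y^2 + 2
next, trace(b a b^2 a^-1 b^3) = trace(b^4 a b^2) * trace(a) - trace(b^4 a b^2 a) = x*y^5*z - x^2*y^4 - y^4*z^2 - 2*x*y^3*z + 2*x^2*y^2 + 2*y^2*z^2 + y^2 - 2

x*y^5*z - x^2*y^4 - y^4*z^2 - 2*x*y^3*z + 2*x^2*y^2 + 2*y^2*z^2 + y^2 - 2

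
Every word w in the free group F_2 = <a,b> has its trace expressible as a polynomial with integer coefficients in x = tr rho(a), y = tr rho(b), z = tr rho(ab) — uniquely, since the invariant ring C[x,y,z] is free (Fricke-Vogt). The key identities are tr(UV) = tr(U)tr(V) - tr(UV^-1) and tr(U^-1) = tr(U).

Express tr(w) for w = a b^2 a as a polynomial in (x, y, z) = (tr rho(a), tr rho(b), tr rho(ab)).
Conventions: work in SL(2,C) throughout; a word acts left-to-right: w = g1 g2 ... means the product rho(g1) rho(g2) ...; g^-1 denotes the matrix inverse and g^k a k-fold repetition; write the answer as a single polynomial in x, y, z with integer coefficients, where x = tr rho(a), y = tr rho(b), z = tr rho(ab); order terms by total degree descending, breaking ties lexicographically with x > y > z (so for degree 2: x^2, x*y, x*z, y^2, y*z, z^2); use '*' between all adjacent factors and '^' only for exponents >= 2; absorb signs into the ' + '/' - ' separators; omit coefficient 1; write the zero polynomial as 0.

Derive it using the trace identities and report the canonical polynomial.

x*y*z - x^2 - y^2 + 2

and tr(a^2 b) = tr(a) tr(b a) - tr(b)  (reduce the a square) = x*z - y
next, tr(a^2) = tr(a) tr(a) - tr(1)  (reduce the a square) = x^2 - 2
tr(a b^2 a) = tr(b) tr(a^2 b) - tr(a^2)  (reduce the b square) = x*y*z - x^2 - y^2 + 2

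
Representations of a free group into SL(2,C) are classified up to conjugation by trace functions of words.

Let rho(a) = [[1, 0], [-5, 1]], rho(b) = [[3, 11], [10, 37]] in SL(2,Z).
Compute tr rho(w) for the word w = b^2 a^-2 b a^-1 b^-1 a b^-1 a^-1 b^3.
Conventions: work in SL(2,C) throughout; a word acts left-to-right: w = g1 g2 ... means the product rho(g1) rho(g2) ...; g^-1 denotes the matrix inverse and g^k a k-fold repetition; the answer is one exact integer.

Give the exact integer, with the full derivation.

-110105471941898

rho(b) = [[3, 11], [10, 37]]
... * rho(b) = [[3, 11], [10, 37]]  ->  [[119, 440], [400, 1479]]
... * rho(a^-1) = [[1, 0], [5, 1]]  ->  [[2319, 440], [7795, 1479]]
... * rho(a^-1) = [[1, 0], [5, 1]]  ->  [[4519, 440], [15190, 1479]]
... * rho(b) = [[3, 11], [10, 37]]  ->  [[17957, 65989], [60360, 221813]]
... * rho(a^-1) = [[1, 0], [5, 1]]  ->  [[347902, 65989], [1169425, 221813]]
... * rho(b^-1) = [[37, -11], [-10, 3]]  ->  [[12212484, -3628955], [41050595, -12198236]]
... * rho(a) = [[1, 0], [-5, 1]]  ->  [[30357259, -3628955], [102041775, -12198236]]
... * rho(b^-1) = [[37, -11], [-10, 3]]  ->  [[1159508133, -344816714], [3897528035, -1159054233]]
... * rho(a^-1) = [[1, 0], [5, 1]]  ->  [[-564575437, -344816714], [-1897743130, -1159054233]]
... * rho(b) = [[3, 11], [10, 37]]  ->  [[-5141893451, -18968548225], [-17283771720, -63760181051]]
... * rho(b) = [[3, 11], [10, 37]]  ->  [[-205111162603, -758397112286], [-689453125670, -2549248187807]]
... * rho(b) = [[3, 11], [10, 37]]  ->  [[-8199304610669, -30316915943215], [-27560841255080, -101906167331229]]
tr = -8199304610669 + -101906167331229 = -110105471941898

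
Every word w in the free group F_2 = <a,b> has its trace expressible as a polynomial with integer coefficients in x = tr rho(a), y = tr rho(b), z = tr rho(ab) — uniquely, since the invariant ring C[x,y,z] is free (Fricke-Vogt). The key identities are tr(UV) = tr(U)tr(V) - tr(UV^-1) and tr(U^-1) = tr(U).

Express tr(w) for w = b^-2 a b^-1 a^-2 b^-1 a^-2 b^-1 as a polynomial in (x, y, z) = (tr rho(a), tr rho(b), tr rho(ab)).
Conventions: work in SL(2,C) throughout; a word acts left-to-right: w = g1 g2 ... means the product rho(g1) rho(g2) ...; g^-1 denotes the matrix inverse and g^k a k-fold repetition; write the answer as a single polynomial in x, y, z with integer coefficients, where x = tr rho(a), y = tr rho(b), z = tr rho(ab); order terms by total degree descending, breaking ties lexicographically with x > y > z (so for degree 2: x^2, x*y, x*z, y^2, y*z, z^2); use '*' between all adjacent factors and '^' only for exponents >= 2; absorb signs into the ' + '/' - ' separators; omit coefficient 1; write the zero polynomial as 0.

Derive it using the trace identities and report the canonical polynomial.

x^3*y^3*z^2 - x^4*y^2*z - 2*x^2*y^4*z - x^2*y^2*z^3 + x^3*y^3 - x^3*y*z^2 + x*y^5 + 2*x*y^3*z^2 + x^4*z + 5*x^2*y^2*z + x^2*z^3 - y^4*z - x^3*y - 5*x*y^3 - 3*x*y*z^2 - 3*x^2*z + 3*y^2*z + 5*x*y - z

next, trace(b^-1) = trace(b) = y
trace(b^-2) = trace(b^-1)*trace(b) - trace(1) = y^2 - 2
and trace(b a b) = trace(b)*trace(a b) - trace(a) = y*z - x
trace(b a b a) = trace(b a)*trace(b a) - trace(1) = z^2 - 2
trace(a b a^-1 b) = trace(b a b)*trace(a) - trace(b a b a) = x*y*z - x^2 - z^2 + 2
and trace(a b a^-1 b^-1) = trace(a b a^-1)*trace(b) - trace(a b a^-1 b) = -x*y*z + x^2 + y^2 + z^2 - 2
trace(a^-1 b^-2 a b) = trace(a b a^-1 b^-1)*trace(b) - trace(a b a^-1) = -x*y^2*z + x^2*y + y^3 + y*z^2 - 3*y
trace(b^-2 a b^-1 a^-1) = trace(a^-1 b^-2 a)*trace(b) - trace(a^-1 b^-2 a b) = x*y^2*z - x^2*y - y*z^2 + y
next, trace(a b^-1) = trace(a)*trace(b) - trace(a b) = x*y - z
and trace(b^-2 a) = trace(a b^-1)*trace(b) - trace(a) = x*y^2 - y*z - x
trace(b^-2 a b^-1) = trace(b^-2 a)*trace(b) - trace(b^-2 a b) = x*y^3 - y^2*z - 2*x*y + z
next, trace(b^-1 a b^-1 a^-2 b^-1) = trace(b^-2 a b^-1 a^-1)*trace(a) - trace(b^-2 a b^-1) = x^2*y^2*z - x^3*y - x*y^3 - x*y*z^2 + y^2*z + 3*x*y - z
trace(a^2) = trace(a)*trace(a) - trace(1) = x^2 - 2
and trace(b a^2) = trace(a)*trace(b a) - trace(b) = x*z - y
trace(a^2 b a) = trace(a)*trace(b a^2) - trace(b a) = x^2*z - x*y - z
and trace(a^2 b a b) = trace(a)*trace(b a b a) - trace(b a b) = x*z^2 - y*z - x
trace(b^-1 a^2 b a) = trace(a^2 b a)*trace(b) - trace(a^2 b a b) = x^2*y*z - x*y^2 - x*z^2 + x
and trace(a b a^-1 b^-1 a) = trace(b^-1 a^2 b)*trace(a) - trace(b^-1 a^2 b a) = -x^2*y*z + x^3 + x*y^2 + x*z^2 - 3*x
trace(a b a b a b) = trace(a b a b)*trace(a b) - trace(b a) = z^3 - 3*z
trace(b^-1 a b a b a) = trace(a b a b a)*trace(b) - trace(a b a b a b) = x*y*z^2 - y^2*z - z^3 - x*y + 3*z
trace(a b a^-1 b^-1 a b) = trace(b^-1 a b a b)*trace(a) - trace(b^-1 a b a b a) = -x*y*z^2 + x^2*z + y^2*z + z^3 - 3*z
and trace(a^-1 b^-1 a b^-1 a b) = trace(a b a^-1 b^-1 a)*trace(b) - trace(a b a^-1 b^-1 a b) = -x^2*y^2*z + x^3*y + x*y^3 + 2*x*y*z^2 - x^2*z - y^2*z - z^3 - 3*x*y + 3*z
trace(a b^-1 a) = trace(a^2)*trace(b) - trace(a^2 b) = x^2*y - x*z - y
trace(a^-2 b^-1 a b^-1 a b) = trace(a^-1 b^-1 a b^-1 a b)*trace(a) - trace(a^-1 b^-1 a b^-1 a b a) = -x^3*y^2*z + x^4*y + x^2*y^3 + 2*x^2*y*z^2 - x^3*z - x*y^2*z - x*z^3 - 4*x^2*y + 4*x*z + y
trace(b^-1 a b^-1 a^-2 b^-1 a) = trace(a^-2 b^-1 a b^-1 a)*trace(b) - trace(a^-2 b^-1 a b^-1 a b) = x^3*y^2*z - x^4*y - x^2*y^3 - 2*x^2*y*z^2 + x^3*z + 2*x*y^2*z + x*z^3 + 3*x^2*y - y*z^2 - 4*x*z + y
and trace(a^-1 b^-1 a b^-1 a^-2 b^-1) = trace(b^-1 a b^-1 a^-2 b^-1)*trace(a) - trace(b^-1 a b^-1 a^-2 b^-1 a) = x^2*y*z^2 - x^3*z - x*y^2*z - x*z^3 + y*z^2 + 3*x*z - y
next, trace(b^-1 a b^-1 a^-2 b^-1 a^-2) = trace(a^-1 b^-1 a b^-1 a^-2 b^-1)*trace(a) - trace(a^-1 b^-1 a b^-1 a^-2 b^-1 a) = x^3*y*z^2 - x^4*z - 2*x^2*y^2*z - x^2*z^3 + x^3*y + x*y^3 + 2*x*y*z^2 + 3*x^2*z - y^2*z - 4*x*y + z
next, trace(b^-1 a b^-1 a^-2 b^-1 a^-2 b^-1) = trace(b^-1 a b^-1 a^-2 b^-1 a^-2)*trace(b) - trace(b^-1 a b^-1 a^-2 b^-1 a^-2 b) = x^3*y^2*z^2 - x^4*y*z - 2*x^2*y^3*z - x^2*y*z^3 + x^3*y^2 + x*y^4 + 2*x*y^2*z^2 + 3*x^2*y*z - y^3*z - 4*x*y^2 - x*z^2 + 2*y*z + x
next, trace(b^-2 a b^-1 a^-2 b^-1 a^-2 b^-1) = trace(b^-1 a b^-1 a^-2 b^-1 a^-2 b^-1)*trace(b) - trace(b^-1 a b^-1 a^-2 b^-1 a^-2) = x^3*y^3*z^2 - x^4*y^2*z - 2*x^2*y^4*z - x^2*y^2*z^3 + x^3*y^3 - x^3*y*z^2 + x*y^5 + 2*x*y^3*z^2 + x^4*z + 5*x^2*y^2*z + x^2*z^3 - y^4*z - x^3*y - 5*x*y^3 - 3*x*y*z^2 - 3*x^2*z + 3*y^2*z + 5*x*y - z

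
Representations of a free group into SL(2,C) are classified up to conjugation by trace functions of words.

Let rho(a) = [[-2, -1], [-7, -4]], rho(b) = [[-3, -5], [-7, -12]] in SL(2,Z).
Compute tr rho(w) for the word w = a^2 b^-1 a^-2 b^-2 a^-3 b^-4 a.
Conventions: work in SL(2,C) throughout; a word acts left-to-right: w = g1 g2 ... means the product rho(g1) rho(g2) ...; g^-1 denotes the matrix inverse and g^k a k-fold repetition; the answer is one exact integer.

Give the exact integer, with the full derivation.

rho(a) = [[-2, -1], [-7, -4]]
... * rho(a) = [[-2, -1], [-7, -4]]  ->  [[11, 6], [42, 23]]
... * rho(b^-1) = [[-12, 5], [7, -3]]  ->  [[-90, 37], [-343, 141]]
... * rho(a^-1) = [[-4, 1], [7, -2]]  ->  [[619, -164], [2359, -625]]
... * rho(a^-1) = [[-4, 1], [7, -2]]  ->  [[-3624, 947], [-13811, 3609]]
... * rho(b^-1) = [[-12, 5], [7, -3]]  ->  [[50117, -20961], [190995, -79882]]
... * rho(b^-1) = [[-12, 5], [7, -3]]  ->  [[-748131, 313468], [-2851114, 1194621]]
... * rho(a^-1) = [[-4, 1], [7, -2]]  ->  [[5186800, -1375067], [19766803, -5240356]]
... * rho(a^-1) = [[-4, 1], [7, -2]]  ->  [[-30372669, 7936934], [-115749704, 30247515]]
... * rho(a^-1) = [[-4, 1], [7, -2]]  ->  [[177049214, -46246537], [674731421, -176244734]]
... * rho(b^-1) = [[-12, 5], [7, -3]]  ->  [[-2448316327, 1023985681], [-9330490190, 3902391307]]
... * rho(b^-1) = [[-12, 5], [7, -3]]  ->  [[36547695691, -15313538678], [139282621429, -58359624871]]
... * rho(b^-1) = [[-12, 5], [7, -3]]  ->  [[-545767119038, 228679094489], [-2079908831245, 871491981758]]
... * rho(b^-1) = [[-12, 5], [7, -3]]  ->  [[8149959089879, -3414872878657], [31059349847246, -13014020101499]]
... * rho(a) = [[-2, -1], [-7, -4]]  ->  [[7604191970841, 5509532424749], [28979441016001, 20996730558750]]
tr = 7604191970841 + 20996730558750 = 28600922529591

28600922529591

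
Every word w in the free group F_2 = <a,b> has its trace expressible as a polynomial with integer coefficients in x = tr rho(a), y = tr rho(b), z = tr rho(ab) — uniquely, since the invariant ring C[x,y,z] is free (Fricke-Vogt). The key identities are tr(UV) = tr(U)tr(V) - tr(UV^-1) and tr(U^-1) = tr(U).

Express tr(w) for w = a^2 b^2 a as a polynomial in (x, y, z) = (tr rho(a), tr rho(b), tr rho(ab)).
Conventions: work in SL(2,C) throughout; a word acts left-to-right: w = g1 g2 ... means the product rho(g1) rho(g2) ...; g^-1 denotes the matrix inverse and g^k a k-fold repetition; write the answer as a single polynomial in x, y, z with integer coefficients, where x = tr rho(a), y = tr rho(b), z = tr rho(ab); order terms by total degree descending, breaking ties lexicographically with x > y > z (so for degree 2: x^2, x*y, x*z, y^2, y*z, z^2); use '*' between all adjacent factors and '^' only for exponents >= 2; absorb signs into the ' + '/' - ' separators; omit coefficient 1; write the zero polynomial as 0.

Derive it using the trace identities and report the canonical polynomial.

reduce: tr(b^2 a) = tr(b) tr(a b) - tr(a)  (reduce the b square) = y*z - x
reduce: tr(b^2) = tr(b) tr(b) - tr(1)  (reduce the b square) = y^2 - 2
tr(b^2 a^2) = tr(a) tr(b^2 a) - tr(b^2)  (reduce the a square) = x*y*z - x^2 - y^2 + 2
tr(a^2 b^2 a) = tr(a) tr(b^2 a^2) - tr(b^2 a)  (reduce the a square) = x^2*y*z - x^3 - x*y^2 - y*z + 3*x

x^2*y*z - x^3 - x*y^2 - y*z + 3*x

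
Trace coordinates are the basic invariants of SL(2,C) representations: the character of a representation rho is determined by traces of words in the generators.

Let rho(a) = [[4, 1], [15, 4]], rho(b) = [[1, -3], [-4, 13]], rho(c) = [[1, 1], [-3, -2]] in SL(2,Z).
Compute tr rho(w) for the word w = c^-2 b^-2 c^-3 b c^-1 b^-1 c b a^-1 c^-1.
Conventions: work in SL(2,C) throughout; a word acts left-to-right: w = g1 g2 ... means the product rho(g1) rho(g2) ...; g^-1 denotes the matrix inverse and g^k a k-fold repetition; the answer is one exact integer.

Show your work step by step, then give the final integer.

rho(c^-1) = [[-2, -1], [3, 1]]
... * rho(c^-1) = [[-2, -1], [3, 1]]  ->  [[1, 1], [-3, -2]]
... * rho(b^-1) = [[13, 3], [4, 1]]  ->  [[17, 4], [-47, -11]]
... * rho(b^-1) = [[13, 3], [4, 1]]  ->  [[237, 55], [-655, -152]]
... * rho(c^-1) = [[-2, -1], [3, 1]]  ->  [[-309, -182], [854, 503]]
... * rho(c^-1) = [[-2, -1], [3, 1]]  ->  [[72, 127], [-199, -351]]
... * rho(c^-1) = [[-2, -1], [3, 1]]  ->  [[237, 55], [-655, -152]]
... * rho(b) = [[1, -3], [-4, 13]]  ->  [[17, 4], [-47, -11]]
... * rho(c^-1) = [[-2, -1], [3, 1]]  ->  [[-22, -13], [61, 36]]
... * rho(b^-1) = [[13, 3], [4, 1]]  ->  [[-338, -79], [937, 219]]
... * rho(c) = [[1, 1], [-3, -2]]  ->  [[-101, -180], [280, 499]]
... * rho(b) = [[1, -3], [-4, 13]]  ->  [[619, -2037], [-1716, 5647]]
... * rho(a^-1) = [[4, -1], [-15, 4]]  ->  [[33031, -8767], [-91569, 24304]]
... * rho(c^-1) = [[-2, -1], [3, 1]]  ->  [[-92363, -41798], [256050, 115873]]
tr = -92363 + 115873 = 23510

23510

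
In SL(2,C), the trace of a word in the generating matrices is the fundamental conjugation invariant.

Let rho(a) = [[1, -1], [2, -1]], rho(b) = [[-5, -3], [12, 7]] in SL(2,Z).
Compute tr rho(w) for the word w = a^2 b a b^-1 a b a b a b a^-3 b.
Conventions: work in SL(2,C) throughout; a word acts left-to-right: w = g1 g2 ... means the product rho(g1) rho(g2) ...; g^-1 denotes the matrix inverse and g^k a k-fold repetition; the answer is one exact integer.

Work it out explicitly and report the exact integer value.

-48545880

rho(a) = [[1, -1], [2, -1]]
... * rho(a) = [[1, -1], [2, -1]]  ->  [[-1, 0], [0, -1]]
... * rho(b) = [[-5, -3], [12, 7]]  ->  [[5, 3], [-12, -7]]
... * rho(a) = [[1, -1], [2, -1]]  ->  [[11, -8], [-26, 19]]
... * rho(b^-1) = [[7, 3], [-12, -5]]  ->  [[173, 73], [-410, -173]]
... * rho(a) = [[1, -1], [2, -1]]  ->  [[319, -246], [-756, 583]]
... * rho(b) = [[-5, -3], [12, 7]]  ->  [[-4547, -2679], [10776, 6349]]
... * rho(a) = [[1, -1], [2, -1]]  ->  [[-9905, 7226], [23474, -17125]]
... * rho(b) = [[-5, -3], [12, 7]]  ->  [[136237, 80297], [-322870, -190297]]
... * rho(a) = [[1, -1], [2, -1]]  ->  [[296831, -216534], [-703464, 513167]]
... * rho(b) = [[-5, -3], [12, 7]]  ->  [[-4082563, -2406231], [9675324, 5702561]]
... * rho(a^-1) = [[-1, 1], [-2, 1]]  ->  [[8895025, -6488794], [-21080446, 15377885]]
... * rho(a^-1) = [[-1, 1], [-2, 1]]  ->  [[4082563, 2406231], [-9675324, -5702561]]
... * rho(a^-1) = [[-1, 1], [-2, 1]]  ->  [[-8895025, 6488794], [21080446, -15377885]]
... * rho(b) = [[-5, -3], [12, 7]]  ->  [[122340653, 72106633], [-289936850, -170886533]]
tr = 122340653 + -170886533 = -48545880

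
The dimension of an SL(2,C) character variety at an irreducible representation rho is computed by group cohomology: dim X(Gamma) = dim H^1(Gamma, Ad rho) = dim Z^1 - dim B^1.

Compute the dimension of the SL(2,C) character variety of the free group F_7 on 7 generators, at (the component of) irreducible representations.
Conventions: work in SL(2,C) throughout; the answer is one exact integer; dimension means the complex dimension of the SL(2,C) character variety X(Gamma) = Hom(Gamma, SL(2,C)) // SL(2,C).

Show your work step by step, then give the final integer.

18

The free group F_7: 7 generators, no relators.
So Z^1 = (sl_2)^7 in full: dim Z^1 = 21.
dim B^1 = 3: the coboundary map is injective because an irreducible image has centralizer 0 in sl_2.
dim H^1 = 21 - 3 = 18, which is dim X.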